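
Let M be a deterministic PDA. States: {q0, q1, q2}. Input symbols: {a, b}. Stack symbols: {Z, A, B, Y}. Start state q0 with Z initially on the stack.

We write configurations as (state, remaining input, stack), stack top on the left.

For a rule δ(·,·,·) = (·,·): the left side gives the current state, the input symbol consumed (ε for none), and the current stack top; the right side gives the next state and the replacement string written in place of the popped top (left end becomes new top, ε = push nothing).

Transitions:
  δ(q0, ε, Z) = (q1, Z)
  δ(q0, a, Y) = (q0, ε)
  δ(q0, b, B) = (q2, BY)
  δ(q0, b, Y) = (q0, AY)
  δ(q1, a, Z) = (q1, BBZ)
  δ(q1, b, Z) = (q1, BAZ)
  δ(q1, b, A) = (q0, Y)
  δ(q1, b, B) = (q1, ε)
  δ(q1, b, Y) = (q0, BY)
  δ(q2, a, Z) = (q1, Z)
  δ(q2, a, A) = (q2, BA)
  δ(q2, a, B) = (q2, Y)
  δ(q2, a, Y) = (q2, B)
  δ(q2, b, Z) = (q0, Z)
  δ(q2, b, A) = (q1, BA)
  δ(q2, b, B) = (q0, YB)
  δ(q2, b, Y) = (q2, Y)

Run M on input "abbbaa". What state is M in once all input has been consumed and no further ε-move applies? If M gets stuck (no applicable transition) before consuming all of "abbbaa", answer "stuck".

stuck

(q0, abbbaa, Z) ⊢ (q1, abbbaa, Z) ⊢ (q1, bbbaa, BBZ) ⊢ (q1, bbaa, BZ) ⊢ (q1, baa, Z) ⊢ (q1, aa, BAZ)
No transition for (q1, a, top B); M blocks with input aa remaining.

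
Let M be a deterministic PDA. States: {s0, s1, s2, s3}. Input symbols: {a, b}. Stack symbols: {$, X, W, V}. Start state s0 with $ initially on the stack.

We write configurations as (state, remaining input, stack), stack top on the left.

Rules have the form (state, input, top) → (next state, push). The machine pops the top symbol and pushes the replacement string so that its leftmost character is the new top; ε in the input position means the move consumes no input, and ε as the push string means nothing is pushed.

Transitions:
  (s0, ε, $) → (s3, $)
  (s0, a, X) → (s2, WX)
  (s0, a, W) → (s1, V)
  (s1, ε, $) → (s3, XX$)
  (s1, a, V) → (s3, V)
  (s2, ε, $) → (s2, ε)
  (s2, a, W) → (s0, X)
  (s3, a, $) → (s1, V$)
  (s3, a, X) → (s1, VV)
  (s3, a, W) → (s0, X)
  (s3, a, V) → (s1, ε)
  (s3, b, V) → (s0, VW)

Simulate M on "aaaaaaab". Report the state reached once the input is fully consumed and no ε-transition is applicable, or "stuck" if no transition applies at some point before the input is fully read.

(s0, aaaaaaab, $)
  ε-move, top $: go to s3, push $ → (s3, aaaaaaab, $)
  read a, top $: go to s1, push V$ → (s1, aaaaaab, V$)
  read a, top V: go to s3, push V → (s3, aaaaab, V$)
  read a, top V: go to s1, push ε → (s1, aaaab, $)
  ε-move, top $: go to s3, push XX$ → (s3, aaaab, XX$)
  read a, top X: go to s1, push VV → (s1, aaab, VVX$)
  read a, top V: go to s3, push V → (s3, aab, VVX$)
  read a, top V: go to s1, push ε → (s1, ab, VX$)
  read a, top V: go to s3, push V → (s3, b, VX$)
  read b, top V: go to s0, push VW → (s0, ε, VWX$)
All input consumed; M is in state s0.

s0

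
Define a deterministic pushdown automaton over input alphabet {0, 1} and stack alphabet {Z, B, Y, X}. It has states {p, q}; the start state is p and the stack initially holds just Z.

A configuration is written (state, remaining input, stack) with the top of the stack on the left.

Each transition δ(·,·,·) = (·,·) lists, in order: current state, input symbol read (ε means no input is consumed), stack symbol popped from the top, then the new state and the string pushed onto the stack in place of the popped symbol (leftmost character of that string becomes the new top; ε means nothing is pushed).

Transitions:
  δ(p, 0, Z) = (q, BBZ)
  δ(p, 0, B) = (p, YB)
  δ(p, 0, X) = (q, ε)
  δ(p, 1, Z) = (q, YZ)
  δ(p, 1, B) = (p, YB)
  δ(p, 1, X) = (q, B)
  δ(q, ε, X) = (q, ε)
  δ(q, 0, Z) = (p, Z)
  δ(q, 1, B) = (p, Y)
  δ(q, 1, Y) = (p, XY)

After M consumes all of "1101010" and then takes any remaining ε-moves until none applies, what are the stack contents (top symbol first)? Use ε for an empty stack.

(p, 1101010, Z)
  read 1, top Z: go to q, push YZ → (q, 101010, YZ)
  read 1, top Y: go to p, push XY → (p, 01010, XYZ)
  read 0, top X: go to q, push ε → (q, 1010, YZ)
  read 1, top Y: go to p, push XY → (p, 010, XYZ)
  read 0, top X: go to q, push ε → (q, 10, YZ)
  read 1, top Y: go to p, push XY → (p, 0, XYZ)
  read 0, top X: go to q, push ε → (q, ε, YZ)
All input consumed in state q with stack YZ.

YZ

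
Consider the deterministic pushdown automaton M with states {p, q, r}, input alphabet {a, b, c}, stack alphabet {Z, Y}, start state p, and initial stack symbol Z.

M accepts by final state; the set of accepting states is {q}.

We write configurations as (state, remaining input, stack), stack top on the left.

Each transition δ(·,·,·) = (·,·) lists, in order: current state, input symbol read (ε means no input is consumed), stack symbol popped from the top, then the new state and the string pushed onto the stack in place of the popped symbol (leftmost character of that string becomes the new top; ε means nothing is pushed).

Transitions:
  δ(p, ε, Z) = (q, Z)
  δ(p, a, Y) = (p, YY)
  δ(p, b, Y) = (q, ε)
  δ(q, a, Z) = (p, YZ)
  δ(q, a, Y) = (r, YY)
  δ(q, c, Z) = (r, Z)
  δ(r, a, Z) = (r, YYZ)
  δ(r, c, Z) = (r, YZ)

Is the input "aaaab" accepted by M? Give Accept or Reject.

Accept

(p, aaaab, Z) ⊢ (q, aaaab, Z) ⊢ (p, aaab, YZ) ⊢ (p, aab, YYZ) ⊢ (p, ab, YYYZ) ⊢ (p, b, YYYYZ) ⊢ (q, ε, YYYZ)
All input consumed; state q ∈ F.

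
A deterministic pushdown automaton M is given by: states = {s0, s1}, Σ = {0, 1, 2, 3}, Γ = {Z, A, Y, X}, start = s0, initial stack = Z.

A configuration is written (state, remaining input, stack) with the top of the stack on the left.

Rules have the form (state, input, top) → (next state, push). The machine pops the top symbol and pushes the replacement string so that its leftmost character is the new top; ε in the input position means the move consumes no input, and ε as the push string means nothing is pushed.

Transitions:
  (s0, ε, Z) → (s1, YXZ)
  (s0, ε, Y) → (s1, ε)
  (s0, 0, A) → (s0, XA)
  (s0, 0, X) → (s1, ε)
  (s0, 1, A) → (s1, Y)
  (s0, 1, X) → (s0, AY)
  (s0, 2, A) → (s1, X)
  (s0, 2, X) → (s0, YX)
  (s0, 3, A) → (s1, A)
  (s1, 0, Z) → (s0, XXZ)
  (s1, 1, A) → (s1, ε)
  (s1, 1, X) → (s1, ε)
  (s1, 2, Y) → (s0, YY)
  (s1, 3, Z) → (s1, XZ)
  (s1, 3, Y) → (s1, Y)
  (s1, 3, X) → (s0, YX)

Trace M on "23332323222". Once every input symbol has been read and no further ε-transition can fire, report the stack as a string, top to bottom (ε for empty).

YXZ

(s0, 23332323222, Z) ⊢ (s1, 23332323222, YXZ) ⊢ (s0, 3332323222, YYXZ) ⊢ (s1, 3332323222, YXZ) ⊢ (s1, 332323222, YXZ) ⊢ (s1, 32323222, YXZ) ⊢ (s1, 2323222, YXZ) ⊢ (s0, 323222, YYXZ) ⊢ (s1, 323222, YXZ) ⊢ (s1, 23222, YXZ) ⊢ (s0, 3222, YYXZ) ⊢ (s1, 3222, YXZ) ⊢ (s1, 222, YXZ) ⊢ (s0, 22, YYXZ) ⊢ (s1, 22, YXZ) ⊢ (s0, 2, YYXZ) ⊢ (s1, 2, YXZ) ⊢ (s0, ε, YYXZ) ⊢ (s1, ε, YXZ)
All input consumed in state s1 with stack YXZ.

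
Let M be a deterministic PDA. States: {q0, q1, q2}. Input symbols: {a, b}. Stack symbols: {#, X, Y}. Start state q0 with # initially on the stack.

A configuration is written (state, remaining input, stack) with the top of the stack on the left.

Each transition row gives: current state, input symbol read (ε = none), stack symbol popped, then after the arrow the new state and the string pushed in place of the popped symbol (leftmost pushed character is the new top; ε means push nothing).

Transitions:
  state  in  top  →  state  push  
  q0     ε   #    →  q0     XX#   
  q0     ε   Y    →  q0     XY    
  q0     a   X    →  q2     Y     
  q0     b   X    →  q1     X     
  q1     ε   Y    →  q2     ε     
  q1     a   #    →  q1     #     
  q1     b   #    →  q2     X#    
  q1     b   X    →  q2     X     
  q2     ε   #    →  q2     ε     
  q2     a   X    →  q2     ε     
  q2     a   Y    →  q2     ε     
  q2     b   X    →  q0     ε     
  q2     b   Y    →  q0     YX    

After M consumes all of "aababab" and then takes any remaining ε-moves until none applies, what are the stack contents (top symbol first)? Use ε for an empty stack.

XYXYXX#

(q0, aababab, #)
  ε-move, top #: go to q0, push XX# → (q0, aababab, XX#)
  read a, top X: go to q2, push Y → (q2, ababab, YX#)
  read a, top Y: go to q2, push ε → (q2, babab, X#)
  read b, top X: go to q0, push ε → (q0, abab, #)
  ε-move, top #: go to q0, push XX# → (q0, abab, XX#)
  read a, top X: go to q2, push Y → (q2, bab, YX#)
  read b, top Y: go to q0, push YX → (q0, ab, YXX#)
  ε-move, top Y: go to q0, push XY → (q0, ab, XYXX#)
  read a, top X: go to q2, push Y → (q2, b, YYXX#)
  read b, top Y: go to q0, push YX → (q0, ε, YXYXX#)
  ε-move, top Y: go to q0, push XY → (q0, ε, XYXYXX#)
All input consumed in state q0 with stack XYXYXX#.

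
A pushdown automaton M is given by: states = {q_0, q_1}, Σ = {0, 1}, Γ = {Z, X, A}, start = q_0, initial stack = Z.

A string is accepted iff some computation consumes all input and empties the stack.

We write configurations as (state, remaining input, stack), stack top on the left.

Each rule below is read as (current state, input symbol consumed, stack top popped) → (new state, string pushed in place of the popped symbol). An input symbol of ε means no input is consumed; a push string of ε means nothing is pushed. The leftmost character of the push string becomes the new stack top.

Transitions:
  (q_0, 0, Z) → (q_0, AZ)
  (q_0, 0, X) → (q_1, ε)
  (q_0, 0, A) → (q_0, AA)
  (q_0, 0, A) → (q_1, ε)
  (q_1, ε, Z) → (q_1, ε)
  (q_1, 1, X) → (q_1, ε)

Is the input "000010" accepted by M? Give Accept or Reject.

Reject

No computation consumes all input and empties the stack.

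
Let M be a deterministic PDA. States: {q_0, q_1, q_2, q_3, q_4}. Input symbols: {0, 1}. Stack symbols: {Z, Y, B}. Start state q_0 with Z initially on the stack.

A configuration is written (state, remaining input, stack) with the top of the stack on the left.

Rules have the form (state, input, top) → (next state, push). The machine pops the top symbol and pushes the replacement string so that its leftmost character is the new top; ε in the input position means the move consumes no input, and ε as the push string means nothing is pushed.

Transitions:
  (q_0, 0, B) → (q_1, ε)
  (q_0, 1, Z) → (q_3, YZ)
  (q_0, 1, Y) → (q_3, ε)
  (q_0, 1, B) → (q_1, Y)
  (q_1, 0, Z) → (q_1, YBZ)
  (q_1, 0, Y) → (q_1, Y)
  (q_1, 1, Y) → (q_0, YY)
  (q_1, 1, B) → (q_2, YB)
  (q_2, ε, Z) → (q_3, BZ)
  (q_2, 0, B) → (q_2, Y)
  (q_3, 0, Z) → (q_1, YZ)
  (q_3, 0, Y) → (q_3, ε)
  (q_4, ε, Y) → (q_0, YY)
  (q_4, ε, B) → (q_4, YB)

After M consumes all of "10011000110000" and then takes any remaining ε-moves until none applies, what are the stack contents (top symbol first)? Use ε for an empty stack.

YZ

(q_0, 10011000110000, Z)
  read 1, top Z: go to q_3, push YZ → (q_3, 0011000110000, YZ)
  read 0, top Y: go to q_3, push ε → (q_3, 011000110000, Z)
  read 0, top Z: go to q_1, push YZ → (q_1, 11000110000, YZ)
  read 1, top Y: go to q_0, push YY → (q_0, 1000110000, YYZ)
  read 1, top Y: go to q_3, push ε → (q_3, 000110000, YZ)
  read 0, top Y: go to q_3, push ε → (q_3, 00110000, Z)
  read 0, top Z: go to q_1, push YZ → (q_1, 0110000, YZ)
  read 0, top Y: go to q_1, push Y → (q_1, 110000, YZ)
  read 1, top Y: go to q_0, push YY → (q_0, 10000, YYZ)
  read 1, top Y: go to q_3, push ε → (q_3, 0000, YZ)
  read 0, top Y: go to q_3, push ε → (q_3, 000, Z)
  read 0, top Z: go to q_1, push YZ → (q_1, 00, YZ)
  read 0, top Y: go to q_1, push Y → (q_1, 0, YZ)
  read 0, top Y: go to q_1, push Y → (q_1, ε, YZ)
All input consumed in state q_1 with stack YZ.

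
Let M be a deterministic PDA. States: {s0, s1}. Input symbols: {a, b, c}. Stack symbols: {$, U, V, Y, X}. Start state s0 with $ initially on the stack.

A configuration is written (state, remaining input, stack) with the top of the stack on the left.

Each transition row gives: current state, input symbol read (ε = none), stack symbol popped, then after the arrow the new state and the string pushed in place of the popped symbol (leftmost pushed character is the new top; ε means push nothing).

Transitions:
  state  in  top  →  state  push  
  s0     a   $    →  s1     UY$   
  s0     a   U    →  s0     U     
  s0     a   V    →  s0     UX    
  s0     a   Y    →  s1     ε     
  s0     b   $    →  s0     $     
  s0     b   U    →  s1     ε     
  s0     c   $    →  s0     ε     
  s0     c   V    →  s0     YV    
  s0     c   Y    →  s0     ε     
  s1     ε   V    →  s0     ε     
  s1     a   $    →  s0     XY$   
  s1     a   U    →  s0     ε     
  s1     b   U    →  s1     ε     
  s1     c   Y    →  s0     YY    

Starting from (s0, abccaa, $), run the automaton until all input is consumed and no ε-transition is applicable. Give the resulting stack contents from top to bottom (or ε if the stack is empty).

XY$

(s0, abccaa, $)
  read a, top $: go to s1, push UY$ → (s1, bccaa, UY$)
  read b, top U: go to s1, push ε → (s1, ccaa, Y$)
  read c, top Y: go to s0, push YY → (s0, caa, YY$)
  read c, top Y: go to s0, push ε → (s0, aa, Y$)
  read a, top Y: go to s1, push ε → (s1, a, $)
  read a, top $: go to s0, push XY$ → (s0, ε, XY$)
All input consumed in state s0 with stack XY$.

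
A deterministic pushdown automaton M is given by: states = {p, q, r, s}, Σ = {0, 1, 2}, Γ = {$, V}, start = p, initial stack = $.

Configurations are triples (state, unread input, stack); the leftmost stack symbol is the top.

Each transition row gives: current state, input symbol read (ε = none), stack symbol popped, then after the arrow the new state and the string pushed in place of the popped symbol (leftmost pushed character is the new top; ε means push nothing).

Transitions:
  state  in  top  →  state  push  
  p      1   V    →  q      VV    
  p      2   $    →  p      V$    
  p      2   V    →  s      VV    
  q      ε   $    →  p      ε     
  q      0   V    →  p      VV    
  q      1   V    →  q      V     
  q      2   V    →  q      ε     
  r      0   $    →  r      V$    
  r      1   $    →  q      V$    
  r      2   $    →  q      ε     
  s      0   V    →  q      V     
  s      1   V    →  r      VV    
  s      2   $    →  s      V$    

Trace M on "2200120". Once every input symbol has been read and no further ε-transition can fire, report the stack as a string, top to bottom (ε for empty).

(p, 2200120, $) ⊢ (p, 200120, V$) ⊢ (s, 00120, VV$) ⊢ (q, 0120, VV$) ⊢ (p, 120, VVV$) ⊢ (q, 20, VVVV$) ⊢ (q, 0, VVV$) ⊢ (p, ε, VVVV$)
All input consumed in state p with stack VVVV$.

VVVV$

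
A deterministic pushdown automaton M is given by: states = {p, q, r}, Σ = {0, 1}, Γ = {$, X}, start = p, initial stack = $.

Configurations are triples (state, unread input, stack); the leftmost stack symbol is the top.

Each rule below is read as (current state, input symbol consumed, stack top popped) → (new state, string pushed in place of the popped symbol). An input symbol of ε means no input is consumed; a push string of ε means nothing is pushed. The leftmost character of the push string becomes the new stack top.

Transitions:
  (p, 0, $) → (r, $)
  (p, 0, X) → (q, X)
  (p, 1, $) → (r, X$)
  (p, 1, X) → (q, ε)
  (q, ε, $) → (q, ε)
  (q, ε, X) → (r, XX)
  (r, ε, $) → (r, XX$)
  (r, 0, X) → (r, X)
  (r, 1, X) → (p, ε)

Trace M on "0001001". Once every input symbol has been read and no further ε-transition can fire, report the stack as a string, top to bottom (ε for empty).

X$

(p, 0001001, $) ⊢ (r, 001001, $) ⊢ (r, 001001, XX$) ⊢ (r, 01001, XX$) ⊢ (r, 1001, XX$) ⊢ (p, 001, X$) ⊢ (q, 01, X$) ⊢ (r, 01, XX$) ⊢ (r, 1, XX$) ⊢ (p, ε, X$)
All input consumed in state p with stack X$.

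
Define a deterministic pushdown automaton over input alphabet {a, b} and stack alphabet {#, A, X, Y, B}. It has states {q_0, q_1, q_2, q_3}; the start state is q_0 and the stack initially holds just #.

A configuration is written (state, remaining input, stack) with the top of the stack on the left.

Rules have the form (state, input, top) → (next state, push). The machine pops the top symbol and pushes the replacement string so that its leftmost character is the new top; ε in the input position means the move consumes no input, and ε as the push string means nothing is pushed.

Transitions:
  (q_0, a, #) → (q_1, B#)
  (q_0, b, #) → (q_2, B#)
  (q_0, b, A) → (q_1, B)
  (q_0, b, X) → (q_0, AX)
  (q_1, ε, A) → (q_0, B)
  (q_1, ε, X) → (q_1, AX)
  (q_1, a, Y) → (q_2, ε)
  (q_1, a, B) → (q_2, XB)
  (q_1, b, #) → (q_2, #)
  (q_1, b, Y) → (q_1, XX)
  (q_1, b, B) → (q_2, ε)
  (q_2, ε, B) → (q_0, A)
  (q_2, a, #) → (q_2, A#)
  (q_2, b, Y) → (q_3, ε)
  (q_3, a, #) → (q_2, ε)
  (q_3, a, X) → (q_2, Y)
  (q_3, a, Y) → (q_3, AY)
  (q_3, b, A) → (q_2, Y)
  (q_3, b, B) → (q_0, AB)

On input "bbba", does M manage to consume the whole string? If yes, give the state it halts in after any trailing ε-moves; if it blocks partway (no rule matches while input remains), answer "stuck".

q_2

(q_0, bbba, #)
  read b, top #: go to q_2, push B# → (q_2, bba, B#)
  ε-move, top B: go to q_0, push A → (q_0, bba, A#)
  read b, top A: go to q_1, push B → (q_1, ba, B#)
  read b, top B: go to q_2, push ε → (q_2, a, #)
  read a, top #: go to q_2, push A# → (q_2, ε, A#)
All input consumed; M is in state q_2.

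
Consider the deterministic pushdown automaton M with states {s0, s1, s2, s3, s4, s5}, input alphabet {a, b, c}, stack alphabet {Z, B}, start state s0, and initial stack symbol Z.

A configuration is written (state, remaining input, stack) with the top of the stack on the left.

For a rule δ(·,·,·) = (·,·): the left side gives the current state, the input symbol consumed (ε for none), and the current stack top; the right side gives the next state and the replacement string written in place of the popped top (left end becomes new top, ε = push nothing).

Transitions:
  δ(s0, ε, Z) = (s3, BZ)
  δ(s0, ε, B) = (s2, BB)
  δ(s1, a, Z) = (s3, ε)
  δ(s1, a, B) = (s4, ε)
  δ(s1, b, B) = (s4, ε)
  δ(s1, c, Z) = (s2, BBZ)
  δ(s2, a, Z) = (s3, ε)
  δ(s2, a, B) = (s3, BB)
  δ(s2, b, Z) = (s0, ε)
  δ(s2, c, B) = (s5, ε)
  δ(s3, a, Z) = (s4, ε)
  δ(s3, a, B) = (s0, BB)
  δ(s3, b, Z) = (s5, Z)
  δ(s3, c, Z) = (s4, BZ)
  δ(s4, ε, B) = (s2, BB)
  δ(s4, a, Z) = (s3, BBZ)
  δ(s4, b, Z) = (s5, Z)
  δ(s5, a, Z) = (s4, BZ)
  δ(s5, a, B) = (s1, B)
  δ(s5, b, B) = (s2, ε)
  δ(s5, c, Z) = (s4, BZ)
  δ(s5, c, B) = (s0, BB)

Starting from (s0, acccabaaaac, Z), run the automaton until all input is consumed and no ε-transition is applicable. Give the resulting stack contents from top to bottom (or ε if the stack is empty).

(s0, acccabaaaac, Z)
  ε-move, top Z: go to s3, push BZ → (s3, acccabaaaac, BZ)
  read a, top B: go to s0, push BB → (s0, cccabaaaac, BBZ)
  ε-move, top B: go to s2, push BB → (s2, cccabaaaac, BBBZ)
  read c, top B: go to s5, push ε → (s5, ccabaaaac, BBZ)
  read c, top B: go to s0, push BB → (s0, cabaaaac, BBBZ)
  ε-move, top B: go to s2, push BB → (s2, cabaaaac, BBBBZ)
  read c, top B: go to s5, push ε → (s5, abaaaac, BBBZ)
  read a, top B: go to s1, push B → (s1, baaaac, BBBZ)
  read b, top B: go to s4, push ε → (s4, aaaac, BBZ)
  ε-move, top B: go to s2, push BB → (s2, aaaac, BBBZ)
  read a, top B: go to s3, push BB → (s3, aaac, BBBBZ)
  read a, top B: go to s0, push BB → (s0, aac, BBBBBZ)
  ε-move, top B: go to s2, push BB → (s2, aac, BBBBBBZ)
  read a, top B: go to s3, push BB → (s3, ac, BBBBBBBZ)
  read a, top B: go to s0, push BB → (s0, c, BBBBBBBBZ)
  ε-move, top B: go to s2, push BB → (s2, c, BBBBBBBBBZ)
  read c, top B: go to s5, push ε → (s5, ε, BBBBBBBBZ)
All input consumed in state s5 with stack BBBBBBBBZ.

BBBBBBBBZ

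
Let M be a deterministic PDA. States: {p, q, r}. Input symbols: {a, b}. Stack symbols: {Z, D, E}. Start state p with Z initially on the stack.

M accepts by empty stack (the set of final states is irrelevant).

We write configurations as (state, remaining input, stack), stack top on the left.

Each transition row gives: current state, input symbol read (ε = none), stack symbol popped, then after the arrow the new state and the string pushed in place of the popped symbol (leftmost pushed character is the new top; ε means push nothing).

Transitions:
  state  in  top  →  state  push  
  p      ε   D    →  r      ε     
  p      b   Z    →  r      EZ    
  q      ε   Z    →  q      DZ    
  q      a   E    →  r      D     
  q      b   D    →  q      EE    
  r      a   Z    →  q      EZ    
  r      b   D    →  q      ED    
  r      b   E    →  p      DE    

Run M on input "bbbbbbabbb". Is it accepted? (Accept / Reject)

(p, bbbbbbabbb, Z)
  read b, top Z: go to r, push EZ → (r, bbbbbabbb, EZ)
  read b, top E: go to p, push DE → (p, bbbbabbb, DEZ)
  ε-move, top D: go to r, push ε → (r, bbbbabbb, EZ)
  read b, top E: go to p, push DE → (p, bbbabbb, DEZ)
  ε-move, top D: go to r, push ε → (r, bbbabbb, EZ)
  read b, top E: go to p, push DE → (p, bbabbb, DEZ)
  ε-move, top D: go to r, push ε → (r, bbabbb, EZ)
  read b, top E: go to p, push DE → (p, babbb, DEZ)
  ε-move, top D: go to r, push ε → (r, babbb, EZ)
  read b, top E: go to p, push DE → (p, abbb, DEZ)
  ε-move, top D: go to r, push ε → (r, abbb, EZ)
No transition applies at (r, abbb, EZ); input not fully consumed.

Reject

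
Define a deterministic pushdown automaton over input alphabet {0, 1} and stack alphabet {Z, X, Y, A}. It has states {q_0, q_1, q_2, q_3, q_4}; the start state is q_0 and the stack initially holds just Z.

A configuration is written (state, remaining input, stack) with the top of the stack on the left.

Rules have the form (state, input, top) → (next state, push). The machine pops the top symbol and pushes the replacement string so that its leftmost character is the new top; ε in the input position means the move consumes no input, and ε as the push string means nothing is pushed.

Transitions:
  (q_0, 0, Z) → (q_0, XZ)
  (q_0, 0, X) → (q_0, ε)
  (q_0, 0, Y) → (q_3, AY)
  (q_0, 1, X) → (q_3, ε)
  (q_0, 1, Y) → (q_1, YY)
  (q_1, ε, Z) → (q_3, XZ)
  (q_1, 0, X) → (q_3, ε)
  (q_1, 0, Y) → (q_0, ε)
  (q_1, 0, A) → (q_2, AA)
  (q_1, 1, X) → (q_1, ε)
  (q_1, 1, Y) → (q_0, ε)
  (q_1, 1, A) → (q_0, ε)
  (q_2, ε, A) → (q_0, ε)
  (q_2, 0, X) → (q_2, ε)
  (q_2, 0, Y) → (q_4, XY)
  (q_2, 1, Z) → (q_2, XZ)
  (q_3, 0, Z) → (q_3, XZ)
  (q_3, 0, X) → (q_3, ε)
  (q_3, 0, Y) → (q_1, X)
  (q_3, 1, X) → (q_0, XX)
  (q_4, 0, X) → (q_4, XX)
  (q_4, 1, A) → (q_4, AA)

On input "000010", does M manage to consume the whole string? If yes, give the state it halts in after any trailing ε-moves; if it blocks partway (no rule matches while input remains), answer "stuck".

(q_0, 000010, Z)
  read 0, top Z: go to q_0, push XZ → (q_0, 00010, XZ)
  read 0, top X: go to q_0, push ε → (q_0, 0010, Z)
  read 0, top Z: go to q_0, push XZ → (q_0, 010, XZ)
  read 0, top X: go to q_0, push ε → (q_0, 10, Z)
No transition for (q_0, 1, top Z); M blocks with input 10 remaining.

stuck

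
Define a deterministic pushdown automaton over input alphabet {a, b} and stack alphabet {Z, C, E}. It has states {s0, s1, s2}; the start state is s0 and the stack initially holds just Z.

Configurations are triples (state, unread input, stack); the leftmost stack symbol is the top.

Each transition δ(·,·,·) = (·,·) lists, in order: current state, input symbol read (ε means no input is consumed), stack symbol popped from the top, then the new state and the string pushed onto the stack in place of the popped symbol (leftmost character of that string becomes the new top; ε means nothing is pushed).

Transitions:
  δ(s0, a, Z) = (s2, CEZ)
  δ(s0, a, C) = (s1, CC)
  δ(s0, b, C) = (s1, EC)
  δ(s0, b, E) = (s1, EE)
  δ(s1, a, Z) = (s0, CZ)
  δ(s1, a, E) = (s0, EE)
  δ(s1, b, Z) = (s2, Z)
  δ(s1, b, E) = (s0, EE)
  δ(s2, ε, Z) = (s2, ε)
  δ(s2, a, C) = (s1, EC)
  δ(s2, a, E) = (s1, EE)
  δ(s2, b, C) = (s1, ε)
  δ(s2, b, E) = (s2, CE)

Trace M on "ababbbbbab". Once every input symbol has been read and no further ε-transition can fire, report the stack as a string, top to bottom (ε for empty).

(s0, ababbbbbab, Z)
  read a, top Z: go to s2, push CEZ → (s2, babbbbbab, CEZ)
  read b, top C: go to s1, push ε → (s1, abbbbbab, EZ)
  read a, top E: go to s0, push EE → (s0, bbbbbab, EEZ)
  read b, top E: go to s1, push EE → (s1, bbbbab, EEEZ)
  read b, top E: go to s0, push EE → (s0, bbbab, EEEEZ)
  read b, top E: go to s1, push EE → (s1, bbab, EEEEEZ)
  read b, top E: go to s0, push EE → (s0, bab, EEEEEEZ)
  read b, top E: go to s1, push EE → (s1, ab, EEEEEEEZ)
  read a, top E: go to s0, push EE → (s0, b, EEEEEEEEZ)
  read b, top E: go to s1, push EE → (s1, ε, EEEEEEEEEZ)
All input consumed in state s1 with stack EEEEEEEEEZ.

EEEEEEEEEZ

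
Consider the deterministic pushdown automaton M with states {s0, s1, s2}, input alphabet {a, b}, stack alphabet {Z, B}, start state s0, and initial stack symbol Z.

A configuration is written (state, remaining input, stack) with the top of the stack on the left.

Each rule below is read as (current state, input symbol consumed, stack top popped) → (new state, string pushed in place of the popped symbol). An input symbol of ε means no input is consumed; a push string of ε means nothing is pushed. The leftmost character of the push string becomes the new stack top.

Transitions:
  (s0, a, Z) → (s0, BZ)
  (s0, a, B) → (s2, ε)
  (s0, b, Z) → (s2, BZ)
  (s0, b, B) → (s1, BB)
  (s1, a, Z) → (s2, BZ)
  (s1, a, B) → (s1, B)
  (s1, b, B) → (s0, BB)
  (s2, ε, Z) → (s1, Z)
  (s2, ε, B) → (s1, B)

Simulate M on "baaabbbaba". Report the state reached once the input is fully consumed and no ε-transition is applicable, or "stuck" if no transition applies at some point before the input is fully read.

s1

(s0, baaabbbaba, Z)
  read b, top Z: go to s2, push BZ → (s2, aaabbbaba, BZ)
  ε-move, top B: go to s1, push B → (s1, aaabbbaba, BZ)
  read a, top B: go to s1, push B → (s1, aabbbaba, BZ)
  read a, top B: go to s1, push B → (s1, abbbaba, BZ)
  read a, top B: go to s1, push B → (s1, bbbaba, BZ)
  read b, top B: go to s0, push BB → (s0, bbaba, BBZ)
  read b, top B: go to s1, push BB → (s1, baba, BBBZ)
  read b, top B: go to s0, push BB → (s0, aba, BBBBZ)
  read a, top B: go to s2, push ε → (s2, ba, BBBZ)
  ε-move, top B: go to s1, push B → (s1, ba, BBBZ)
  read b, top B: go to s0, push BB → (s0, a, BBBBZ)
  read a, top B: go to s2, push ε → (s2, ε, BBBZ)
  ε-move, top B: go to s1, push B → (s1, ε, BBBZ)
All input consumed; M is in state s1.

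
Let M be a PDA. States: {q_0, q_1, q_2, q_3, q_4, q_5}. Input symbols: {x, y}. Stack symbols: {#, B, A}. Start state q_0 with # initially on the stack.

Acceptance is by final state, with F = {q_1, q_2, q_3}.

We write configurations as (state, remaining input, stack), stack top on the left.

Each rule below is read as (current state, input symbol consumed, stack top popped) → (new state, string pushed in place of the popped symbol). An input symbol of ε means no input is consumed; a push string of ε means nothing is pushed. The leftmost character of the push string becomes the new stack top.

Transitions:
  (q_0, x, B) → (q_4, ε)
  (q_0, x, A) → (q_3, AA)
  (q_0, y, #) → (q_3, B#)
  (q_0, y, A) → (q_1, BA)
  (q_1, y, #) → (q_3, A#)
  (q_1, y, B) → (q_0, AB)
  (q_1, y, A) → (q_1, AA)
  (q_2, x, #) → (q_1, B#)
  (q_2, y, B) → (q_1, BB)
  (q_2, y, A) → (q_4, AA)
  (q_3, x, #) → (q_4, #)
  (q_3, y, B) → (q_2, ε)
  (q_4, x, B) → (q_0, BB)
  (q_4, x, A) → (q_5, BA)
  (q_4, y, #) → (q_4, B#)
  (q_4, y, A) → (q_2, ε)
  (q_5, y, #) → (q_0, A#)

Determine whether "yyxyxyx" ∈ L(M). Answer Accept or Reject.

No computation consumes all input and reaches a final state.

Reject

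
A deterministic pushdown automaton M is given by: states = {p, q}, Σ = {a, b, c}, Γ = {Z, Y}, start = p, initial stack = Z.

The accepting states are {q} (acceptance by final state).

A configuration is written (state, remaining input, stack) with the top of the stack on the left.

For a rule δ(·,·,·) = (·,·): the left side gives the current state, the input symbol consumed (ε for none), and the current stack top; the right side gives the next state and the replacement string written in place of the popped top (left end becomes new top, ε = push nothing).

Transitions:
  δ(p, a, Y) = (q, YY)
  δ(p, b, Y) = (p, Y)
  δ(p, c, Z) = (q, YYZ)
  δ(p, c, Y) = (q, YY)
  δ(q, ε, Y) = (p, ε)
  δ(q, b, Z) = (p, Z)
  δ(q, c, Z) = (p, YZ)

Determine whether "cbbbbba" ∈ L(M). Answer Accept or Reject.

Accept

(p, cbbbbba, Z)
  read c, top Z: go to q, push YYZ → (q, bbbbba, YYZ)
  ε-move, top Y: go to p, push ε → (p, bbbbba, YZ)
  read b, top Y: go to p, push Y → (p, bbbba, YZ)
  read b, top Y: go to p, push Y → (p, bbba, YZ)
  read b, top Y: go to p, push Y → (p, bba, YZ)
  read b, top Y: go to p, push Y → (p, ba, YZ)
  read b, top Y: go to p, push Y → (p, a, YZ)
  read a, top Y: go to q, push YY → (q, ε, YYZ)
All input consumed; state q ∈ F.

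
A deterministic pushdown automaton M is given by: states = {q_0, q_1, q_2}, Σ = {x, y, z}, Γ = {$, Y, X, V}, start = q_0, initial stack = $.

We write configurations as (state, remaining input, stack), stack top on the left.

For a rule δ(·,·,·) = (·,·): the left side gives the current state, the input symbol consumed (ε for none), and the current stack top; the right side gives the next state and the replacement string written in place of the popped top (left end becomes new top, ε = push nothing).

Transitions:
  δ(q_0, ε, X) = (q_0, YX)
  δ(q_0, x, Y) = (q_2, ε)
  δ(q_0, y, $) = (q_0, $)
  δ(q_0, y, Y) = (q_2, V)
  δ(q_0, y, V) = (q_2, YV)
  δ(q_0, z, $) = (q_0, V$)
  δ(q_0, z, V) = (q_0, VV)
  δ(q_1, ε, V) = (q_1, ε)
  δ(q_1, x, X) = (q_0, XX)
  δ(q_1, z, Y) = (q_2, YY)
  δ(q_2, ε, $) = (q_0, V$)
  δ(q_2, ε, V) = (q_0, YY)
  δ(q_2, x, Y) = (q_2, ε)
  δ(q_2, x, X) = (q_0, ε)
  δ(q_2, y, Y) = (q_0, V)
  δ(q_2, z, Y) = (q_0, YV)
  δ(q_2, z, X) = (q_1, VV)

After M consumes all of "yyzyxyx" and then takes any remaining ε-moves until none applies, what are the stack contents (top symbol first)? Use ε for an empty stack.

(q_0, yyzyxyx, $)
  read y, top $: go to q_0, push $ → (q_0, yzyxyx, $)
  read y, top $: go to q_0, push $ → (q_0, zyxyx, $)
  read z, top $: go to q_0, push V$ → (q_0, yxyx, V$)
  read y, top V: go to q_2, push YV → (q_2, xyx, YV$)
  read x, top Y: go to q_2, push ε → (q_2, yx, V$)
  ε-move, top V: go to q_0, push YY → (q_0, yx, YY$)
  read y, top Y: go to q_2, push V → (q_2, x, VY$)
  ε-move, top V: go to q_0, push YY → (q_0, x, YYY$)
  read x, top Y: go to q_2, push ε → (q_2, ε, YY$)
All input consumed in state q_2 with stack YY$.

YY$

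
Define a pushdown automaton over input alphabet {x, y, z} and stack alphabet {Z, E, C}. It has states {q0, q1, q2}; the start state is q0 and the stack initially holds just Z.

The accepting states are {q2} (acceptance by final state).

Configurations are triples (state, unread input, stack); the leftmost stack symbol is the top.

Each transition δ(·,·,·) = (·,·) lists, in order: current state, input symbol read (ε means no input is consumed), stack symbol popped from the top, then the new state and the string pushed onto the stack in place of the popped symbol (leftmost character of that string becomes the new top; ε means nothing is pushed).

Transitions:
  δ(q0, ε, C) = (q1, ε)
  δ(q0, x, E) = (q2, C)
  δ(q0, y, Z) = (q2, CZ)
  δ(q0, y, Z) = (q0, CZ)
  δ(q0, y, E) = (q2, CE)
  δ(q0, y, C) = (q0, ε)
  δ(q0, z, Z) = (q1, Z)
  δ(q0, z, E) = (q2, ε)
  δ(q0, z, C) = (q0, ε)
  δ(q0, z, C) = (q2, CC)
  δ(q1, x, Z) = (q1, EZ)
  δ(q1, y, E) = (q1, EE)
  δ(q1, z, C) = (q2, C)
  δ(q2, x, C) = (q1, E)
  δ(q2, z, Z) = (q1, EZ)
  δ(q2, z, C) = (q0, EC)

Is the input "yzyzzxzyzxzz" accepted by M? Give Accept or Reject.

Accept

One accepting computation: (q0, yzyzzxzyzxzz, Z) ⊢ (q0, zyzzxzyzxzz, CZ) ⊢ (q0, yzzxzyzxzz, Z) ⊢ (q0, zzxzyzxzz, CZ) ⊢ (q2, zxzyzxzz, CCZ) ⊢ (q0, xzyzxzz, ECCZ) ⊢ (q2, zyzxzz, CCCZ) ⊢ (q0, yzxzz, ECCCZ) ⊢ (q2, zxzz, CECCCZ) ⊢ (q0, xzz, ECECCCZ) ⊢ (q2, zz, CCECCCZ) ⊢ (q0, z, ECCECCCZ) ⊢ (q2, ε, CCECCCZ)
All input consumed and state q2 ∈ F.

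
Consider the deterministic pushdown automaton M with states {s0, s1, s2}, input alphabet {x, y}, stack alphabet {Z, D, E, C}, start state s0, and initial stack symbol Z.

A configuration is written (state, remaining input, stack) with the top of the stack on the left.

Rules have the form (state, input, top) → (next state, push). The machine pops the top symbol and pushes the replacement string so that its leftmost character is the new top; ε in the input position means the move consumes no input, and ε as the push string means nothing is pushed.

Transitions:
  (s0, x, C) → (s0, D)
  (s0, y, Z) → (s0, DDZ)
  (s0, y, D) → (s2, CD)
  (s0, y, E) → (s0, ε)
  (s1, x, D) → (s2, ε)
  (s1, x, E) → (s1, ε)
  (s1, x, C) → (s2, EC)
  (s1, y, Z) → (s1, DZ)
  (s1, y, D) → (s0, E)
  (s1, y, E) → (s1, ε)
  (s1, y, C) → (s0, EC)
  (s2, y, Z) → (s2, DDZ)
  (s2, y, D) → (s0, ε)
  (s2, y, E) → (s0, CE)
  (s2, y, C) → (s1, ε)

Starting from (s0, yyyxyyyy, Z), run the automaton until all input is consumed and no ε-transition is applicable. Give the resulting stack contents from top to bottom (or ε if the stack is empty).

DDZ

(s0, yyyxyyyy, Z)
  read y, top Z: go to s0, push DDZ → (s0, yyxyyyy, DDZ)
  read y, top D: go to s2, push CD → (s2, yxyyyy, CDDZ)
  read y, top C: go to s1, push ε → (s1, xyyyy, DDZ)
  read x, top D: go to s2, push ε → (s2, yyyy, DZ)
  read y, top D: go to s0, push ε → (s0, yyy, Z)
  read y, top Z: go to s0, push DDZ → (s0, yy, DDZ)
  read y, top D: go to s2, push CD → (s2, y, CDDZ)
  read y, top C: go to s1, push ε → (s1, ε, DDZ)
All input consumed in state s1 with stack DDZ.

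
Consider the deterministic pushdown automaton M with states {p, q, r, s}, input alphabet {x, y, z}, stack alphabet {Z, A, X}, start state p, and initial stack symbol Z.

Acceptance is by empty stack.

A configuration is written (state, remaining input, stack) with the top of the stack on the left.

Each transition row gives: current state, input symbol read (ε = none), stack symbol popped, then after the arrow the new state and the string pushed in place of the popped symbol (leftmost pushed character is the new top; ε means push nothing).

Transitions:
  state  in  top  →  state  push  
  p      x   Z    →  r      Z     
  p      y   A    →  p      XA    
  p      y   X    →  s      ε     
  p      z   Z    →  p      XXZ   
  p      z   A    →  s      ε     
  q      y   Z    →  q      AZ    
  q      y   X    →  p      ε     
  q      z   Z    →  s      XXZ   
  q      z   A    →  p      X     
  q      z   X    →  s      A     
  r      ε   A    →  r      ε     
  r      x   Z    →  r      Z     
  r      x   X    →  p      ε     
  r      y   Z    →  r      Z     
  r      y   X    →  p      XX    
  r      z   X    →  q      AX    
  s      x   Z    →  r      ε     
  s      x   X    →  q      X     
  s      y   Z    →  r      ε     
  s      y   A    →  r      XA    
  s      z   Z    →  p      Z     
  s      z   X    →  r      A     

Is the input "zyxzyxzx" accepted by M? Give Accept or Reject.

Accept

(p, zyxzyxzx, Z)
  read z, top Z: go to p, push XXZ → (p, yxzyxzx, XXZ)
  read y, top X: go to s, push ε → (s, xzyxzx, XZ)
  read x, top X: go to q, push X → (q, zyxzx, XZ)
  read z, top X: go to s, push A → (s, yxzx, AZ)
  read y, top A: go to r, push XA → (r, xzx, XAZ)
  read x, top X: go to p, push ε → (p, zx, AZ)
  read z, top A: go to s, push ε → (s, x, Z)
  read x, top Z: go to r, push ε → (r, ε, ε)
All input consumed and the stack is empty.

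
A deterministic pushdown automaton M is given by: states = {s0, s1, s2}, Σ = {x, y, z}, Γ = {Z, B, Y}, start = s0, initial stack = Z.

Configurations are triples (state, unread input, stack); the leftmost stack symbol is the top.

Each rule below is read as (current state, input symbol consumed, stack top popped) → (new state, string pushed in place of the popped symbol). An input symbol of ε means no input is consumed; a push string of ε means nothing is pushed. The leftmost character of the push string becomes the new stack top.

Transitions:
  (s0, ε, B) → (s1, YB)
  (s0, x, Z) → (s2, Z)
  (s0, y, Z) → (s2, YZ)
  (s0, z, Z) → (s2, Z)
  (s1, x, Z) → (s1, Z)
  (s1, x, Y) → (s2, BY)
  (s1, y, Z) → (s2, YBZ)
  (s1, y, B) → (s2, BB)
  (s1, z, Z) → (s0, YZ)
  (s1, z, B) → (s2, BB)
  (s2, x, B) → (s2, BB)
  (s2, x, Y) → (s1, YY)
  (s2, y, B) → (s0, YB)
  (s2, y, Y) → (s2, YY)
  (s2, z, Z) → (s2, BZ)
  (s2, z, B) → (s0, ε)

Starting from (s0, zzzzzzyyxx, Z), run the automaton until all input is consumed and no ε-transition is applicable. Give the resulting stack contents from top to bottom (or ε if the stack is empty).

(s0, zzzzzzyyxx, Z) ⊢ (s2, zzzzzyyxx, Z) ⊢ (s2, zzzzyyxx, BZ) ⊢ (s0, zzzyyxx, Z) ⊢ (s2, zzyyxx, Z) ⊢ (s2, zyyxx, BZ) ⊢ (s0, yyxx, Z) ⊢ (s2, yxx, YZ) ⊢ (s2, xx, YYZ) ⊢ (s1, x, YYYZ) ⊢ (s2, ε, BYYYZ)
All input consumed in state s2 with stack BYYYZ.

BYYYZ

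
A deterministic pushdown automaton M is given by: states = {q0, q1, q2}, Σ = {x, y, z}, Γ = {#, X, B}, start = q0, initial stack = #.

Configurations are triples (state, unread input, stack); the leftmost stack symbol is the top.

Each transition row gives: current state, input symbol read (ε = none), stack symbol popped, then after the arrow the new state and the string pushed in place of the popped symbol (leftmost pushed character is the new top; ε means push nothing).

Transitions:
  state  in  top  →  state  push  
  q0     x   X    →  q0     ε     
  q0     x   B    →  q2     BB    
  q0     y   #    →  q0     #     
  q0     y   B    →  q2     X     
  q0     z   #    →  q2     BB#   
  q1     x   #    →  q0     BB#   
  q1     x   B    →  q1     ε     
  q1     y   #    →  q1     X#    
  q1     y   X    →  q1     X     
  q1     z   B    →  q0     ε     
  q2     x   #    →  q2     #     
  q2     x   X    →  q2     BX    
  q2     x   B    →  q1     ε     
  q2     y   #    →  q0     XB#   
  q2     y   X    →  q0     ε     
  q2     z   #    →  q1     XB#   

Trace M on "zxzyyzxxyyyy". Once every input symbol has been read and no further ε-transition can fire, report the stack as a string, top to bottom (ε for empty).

X#

(q0, zxzyyzxxyyyy, #)
  read z, top #: go to q2, push BB# → (q2, xzyyzxxyyyy, BB#)
  read x, top B: go to q1, push ε → (q1, zyyzxxyyyy, B#)
  read z, top B: go to q0, push ε → (q0, yyzxxyyyy, #)
  read y, top #: go to q0, push # → (q0, yzxxyyyy, #)
  read y, top #: go to q0, push # → (q0, zxxyyyy, #)
  read z, top #: go to q2, push BB# → (q2, xxyyyy, BB#)
  read x, top B: go to q1, push ε → (q1, xyyyy, B#)
  read x, top B: go to q1, push ε → (q1, yyyy, #)
  read y, top #: go to q1, push X# → (q1, yyy, X#)
  read y, top X: go to q1, push X → (q1, yy, X#)
  read y, top X: go to q1, push X → (q1, y, X#)
  read y, top X: go to q1, push X → (q1, ε, X#)
All input consumed in state q1 with stack X#.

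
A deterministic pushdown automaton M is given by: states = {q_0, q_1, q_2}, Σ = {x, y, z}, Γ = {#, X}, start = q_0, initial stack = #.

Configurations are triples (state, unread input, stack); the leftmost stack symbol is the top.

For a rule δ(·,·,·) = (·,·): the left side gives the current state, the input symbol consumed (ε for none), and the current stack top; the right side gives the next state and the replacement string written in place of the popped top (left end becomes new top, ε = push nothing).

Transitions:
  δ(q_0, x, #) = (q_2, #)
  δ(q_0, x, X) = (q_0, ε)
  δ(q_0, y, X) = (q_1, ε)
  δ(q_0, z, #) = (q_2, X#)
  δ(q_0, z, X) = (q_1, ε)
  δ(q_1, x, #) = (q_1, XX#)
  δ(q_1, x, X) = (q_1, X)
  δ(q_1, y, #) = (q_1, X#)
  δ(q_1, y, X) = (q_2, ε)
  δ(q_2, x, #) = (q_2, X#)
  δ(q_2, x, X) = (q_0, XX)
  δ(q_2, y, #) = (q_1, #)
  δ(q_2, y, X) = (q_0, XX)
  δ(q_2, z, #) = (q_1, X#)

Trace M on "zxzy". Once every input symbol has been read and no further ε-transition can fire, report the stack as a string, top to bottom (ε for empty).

(q_0, zxzy, #) ⊢ (q_2, xzy, X#) ⊢ (q_0, zy, XX#) ⊢ (q_1, y, X#) ⊢ (q_2, ε, #)
All input consumed in state q_2 with stack #.

#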